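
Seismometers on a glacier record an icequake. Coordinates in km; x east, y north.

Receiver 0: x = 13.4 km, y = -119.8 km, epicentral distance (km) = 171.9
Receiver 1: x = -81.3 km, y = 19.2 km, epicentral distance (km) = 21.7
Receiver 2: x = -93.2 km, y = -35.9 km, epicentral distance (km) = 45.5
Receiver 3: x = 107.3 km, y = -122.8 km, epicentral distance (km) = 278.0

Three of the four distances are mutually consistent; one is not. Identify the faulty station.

Receiver 3

Solve using three stations at a time. Using Receiver 0, Receiver 1, Receiver 2 (subtract circle equations pairwise → linear system) gives (x, y) ≈ (-100.4, 9.0).
Distances from that point to each station vs reported:
  Receiver 0: calculated 171.9 vs reported 171.9 → residual 0.0 km
  Receiver 1: calculated 21.7 vs reported 21.7 → residual 0.0 km
  Receiver 2: calculated 45.5 vs reported 45.5 → residual 0.0 km
  Receiver 3: calculated 246.0 vs reported 278.0 → residual 32.0 km
Receiver 0, Receiver 1, Receiver 2 are mutually consistent (residuals ≈ 0); Receiver 3 is off by 32.0 km.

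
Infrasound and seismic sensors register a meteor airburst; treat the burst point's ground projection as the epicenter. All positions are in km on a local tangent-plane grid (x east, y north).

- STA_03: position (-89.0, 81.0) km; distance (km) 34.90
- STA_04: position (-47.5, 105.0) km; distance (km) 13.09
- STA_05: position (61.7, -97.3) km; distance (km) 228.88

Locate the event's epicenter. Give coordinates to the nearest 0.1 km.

Circle about each station: (x + 89.0)² + (y − 81.0)² = 34.90²; (x + 47.5)² + (y − 105.0)² = 13.09²; (x − 61.7)² + (y + 97.3)² = 228.88².
Subtracting pairs of circle equations eliminates x²+y² and gives linear equations (the radical axes):
83.0 x + 48.0 y = -154.09
301.4 x − 356.6 y = -52375.86
Solving the 2×2 system: x ≈ -58.3, y ≈ 97.6 km.

-58.3 km east, 97.6 km north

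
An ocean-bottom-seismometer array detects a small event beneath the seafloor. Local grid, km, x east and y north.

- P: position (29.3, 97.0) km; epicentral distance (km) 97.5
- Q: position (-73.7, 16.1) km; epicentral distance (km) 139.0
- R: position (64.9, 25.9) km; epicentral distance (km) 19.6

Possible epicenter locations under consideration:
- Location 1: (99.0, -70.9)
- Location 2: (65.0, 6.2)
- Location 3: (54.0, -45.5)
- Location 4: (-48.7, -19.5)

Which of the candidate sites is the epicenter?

For each candidate, compare |candidate − station| to the reported distance:
Location 1: residuals P 84.3, Q 54.4, R 83.0 → max 84.3 km
Location 2: residuals P 0.1, Q 0.1, R 0.1 → max 0.1 km
Location 3: residuals P 47.1, Q 2.8, R 52.6 → max 52.6 km
Location 4: residuals P 42.7, Q 95.5, R 102.7 → max 102.7 km
Only Location 2 has all residuals ≈ 0.

Location 2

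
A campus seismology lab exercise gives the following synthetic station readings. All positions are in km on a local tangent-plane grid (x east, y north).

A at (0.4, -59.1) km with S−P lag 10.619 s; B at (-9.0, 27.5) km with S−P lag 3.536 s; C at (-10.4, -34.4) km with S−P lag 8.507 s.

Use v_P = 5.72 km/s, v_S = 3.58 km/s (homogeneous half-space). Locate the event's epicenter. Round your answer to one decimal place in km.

(22.4, 40.1)

Distance from S−P lag: d = Δt · v_P v_S / (v_P − v_S) = Δt · (5.72·3.58)/(5.72−3.58) ≈ 9.5690·Δt.
So d_A = 101.61, d_B = 33.84, d_C = 81.40 km.
Circle about each station: (x − 0.4)² + (y + 59.1)² = 101.61²; (x + 9.0)² + (y − 27.5)² = 33.84²; (x + 10.4)² + (y + 34.4)² = 81.40².
Subtracting the A equation from the B and C equations removes the quadratic terms:
-18.8 x + 173.2 y = 6523.73
-21.6 x + 49.4 y = 1497.18
Solving the 2×2 system: x ≈ 22.4, y ≈ 40.1 km.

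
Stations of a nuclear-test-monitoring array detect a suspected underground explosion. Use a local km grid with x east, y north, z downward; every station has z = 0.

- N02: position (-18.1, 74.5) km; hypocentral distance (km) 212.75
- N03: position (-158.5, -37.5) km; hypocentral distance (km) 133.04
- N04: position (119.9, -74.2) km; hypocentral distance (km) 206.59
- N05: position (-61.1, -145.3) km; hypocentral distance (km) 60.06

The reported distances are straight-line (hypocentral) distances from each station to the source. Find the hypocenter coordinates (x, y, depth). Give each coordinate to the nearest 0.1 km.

Each station gives a sphere (x−x_i)² + (y−y_i)² + z² = d_i² (stations at z=0).
Subtracting the N02 sphere from N03 and N04: z² cancels, leaving linear equations in x and y:
-280.8 x − 224.0 y = 48213.56
276.0 x − 297.4 y = 16586.92
Solving: x ≈ -73.095, y ≈ -123.609 km (keep extra digits for the depth step; rounded: -73.1, -123.6).
Then from the N02 sphere: z² = 212.75² − (x + 18.1)² − (y − 74.5)² with x = -73.095, y = -123.609, so z ≈ 54.689 ≈ 54.7 km.
Check against N05 (with the unrounded solution): distance 60.04 ≈ 60.06 km. ✓

(-73.1, -123.6, 54.7)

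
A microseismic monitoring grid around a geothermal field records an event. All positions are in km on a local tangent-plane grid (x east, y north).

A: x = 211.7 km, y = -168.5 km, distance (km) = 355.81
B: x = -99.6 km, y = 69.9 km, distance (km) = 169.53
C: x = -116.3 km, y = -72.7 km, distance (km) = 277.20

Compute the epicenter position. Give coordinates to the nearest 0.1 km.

50.5 km east, 148.7 km north

Circle about each station: (x − 211.7)² + (y + 168.5)² = 355.81²; (x + 99.6)² + (y − 69.9)² = 169.53²; (x + 116.3)² + (y + 72.7)² = 277.20².
Subtracting the A equation from the B and C equations removes the quadratic terms:
-622.6 x + 476.8 y = 39457.37
-656.0 x + 191.6 y = -4637.24
Solving the 2×2 system: x ≈ 50.5, y ≈ 148.7 km.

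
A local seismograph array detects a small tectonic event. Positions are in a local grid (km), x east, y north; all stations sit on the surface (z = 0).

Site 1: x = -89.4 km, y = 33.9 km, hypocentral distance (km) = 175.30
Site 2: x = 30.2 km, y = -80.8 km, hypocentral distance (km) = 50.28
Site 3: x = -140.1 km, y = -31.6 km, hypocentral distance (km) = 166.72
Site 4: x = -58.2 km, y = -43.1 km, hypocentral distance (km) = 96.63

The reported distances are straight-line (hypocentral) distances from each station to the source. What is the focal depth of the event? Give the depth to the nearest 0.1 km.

z ≈ 28.1 km

Each station gives a sphere (x−x_i)² + (y−y_i)² + z² = d_i² (stations at z=0).
Subtracting the Site 1 sphere from Site 2 and Site 3: z² cancels, leaving linear equations in x and y:
239.2 x − 229.4 y = 26501.12
-101.4 x − 131.0 y = 14419.53
Solving: x ≈ 3.000, y ≈ -112.395 km (keep extra digits for the depth step; rounded: 3.0, -112.4).
Then from the Site 1 sphere: z² = 175.30² − (x + 89.4)² − (y − 33.9)² with x = 3.000, y = -112.395, so z ≈ 28.109 ≈ 28.1 km.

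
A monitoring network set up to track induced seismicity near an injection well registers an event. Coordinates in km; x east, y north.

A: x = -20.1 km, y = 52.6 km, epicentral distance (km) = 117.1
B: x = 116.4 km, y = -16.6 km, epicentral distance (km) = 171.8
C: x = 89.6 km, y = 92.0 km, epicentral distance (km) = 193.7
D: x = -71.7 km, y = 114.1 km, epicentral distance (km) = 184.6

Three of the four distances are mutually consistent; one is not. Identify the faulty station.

Solve using three stations at a time. Using A, C, D (subtract circle equations pairwise → linear system) gives (x, y) ≈ (-24.7, -64.4).
Distances from that point to each station vs reported:
  A: calculated 117.1 vs reported 117.1 → residual 0.0 km
  B: calculated 148.9 vs reported 171.8 → residual 22.9 km
  C: calculated 193.7 vs reported 193.7 → residual 0.0 km
  D: calculated 184.6 vs reported 184.6 → residual 0.0 km
A, C, D are mutually consistent (residuals ≈ 0); B is off by 22.9 km.

B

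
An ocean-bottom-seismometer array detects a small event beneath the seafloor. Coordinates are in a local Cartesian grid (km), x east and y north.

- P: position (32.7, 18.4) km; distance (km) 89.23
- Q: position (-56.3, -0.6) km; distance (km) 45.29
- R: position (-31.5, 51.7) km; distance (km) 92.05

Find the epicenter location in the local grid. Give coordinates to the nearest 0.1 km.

(-34.5, -40.3)

Circle about each station: (x − 32.7)² + (y − 18.4)² = 89.23²; (x + 56.3)² + (y + 0.6)² = 45.29²; (x + 31.5)² + (y − 51.7)² = 92.05².
Subtracting the P equation from the Q and R equations removes the quadratic terms:
-178.0 x − 38.0 y = 7673.01
-128.4 x + 66.6 y = 1746.08
Solving the 2×2 system: x ≈ -34.5, y ≈ -40.3 km.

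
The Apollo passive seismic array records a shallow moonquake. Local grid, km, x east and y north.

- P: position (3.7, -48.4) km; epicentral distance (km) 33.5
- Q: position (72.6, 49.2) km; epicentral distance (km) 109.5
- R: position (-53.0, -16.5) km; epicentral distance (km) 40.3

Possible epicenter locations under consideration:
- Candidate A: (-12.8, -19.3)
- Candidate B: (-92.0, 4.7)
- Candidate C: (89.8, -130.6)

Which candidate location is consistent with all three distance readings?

Candidate A

For each candidate, compare |candidate − station| to the reported distance:
Candidate A: residuals P 0.0, Q 0.0, R 0.0 → max 0.0 km
Candidate B: residuals P 75.9, Q 61.0, R 4.1 → max 75.9 km
Candidate C: residuals P 85.5, Q 71.1, R 142.5 → max 142.5 km
Only Candidate A has all residuals ≈ 0.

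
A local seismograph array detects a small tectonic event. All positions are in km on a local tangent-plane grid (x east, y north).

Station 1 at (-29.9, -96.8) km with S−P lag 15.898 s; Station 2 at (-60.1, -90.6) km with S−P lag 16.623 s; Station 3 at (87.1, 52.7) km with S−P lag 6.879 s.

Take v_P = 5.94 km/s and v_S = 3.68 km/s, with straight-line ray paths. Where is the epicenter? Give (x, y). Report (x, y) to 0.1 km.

Distance from S−P lag: d = Δt · v_P v_S / (v_P − v_S) = Δt · (5.94·3.68)/(5.94−3.68) ≈ 9.6722·Δt.
So d_Station 1 = 153.77, d_Station 2 = 160.78, d_Station 3 = 66.54 km.
Circle about each station: (x + 29.9)² + (y + 96.8)² = 153.77²; (x + 60.1)² + (y + 90.6)² = 160.78²; (x − 87.1)² + (y − 52.7)² = 66.54².
Subtracting the Station 1 equation from the Station 2 and Station 3 equations removes the quadratic terms:
-60.4 x + 12.4 y = -648.88
234.0 x + 299.0 y = 19317.09
Solving the 2×2 system: x ≈ 20.7, y ≈ 48.4 km.

(20.7, 48.4)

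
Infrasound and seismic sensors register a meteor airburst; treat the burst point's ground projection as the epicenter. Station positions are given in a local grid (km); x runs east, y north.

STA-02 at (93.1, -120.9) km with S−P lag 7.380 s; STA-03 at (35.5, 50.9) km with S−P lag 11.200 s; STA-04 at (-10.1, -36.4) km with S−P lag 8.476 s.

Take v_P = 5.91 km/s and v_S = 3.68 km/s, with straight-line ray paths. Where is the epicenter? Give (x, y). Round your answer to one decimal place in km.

x ≈ 71.0 km, y ≈ -52.4 km

Distance from S−P lag: d = Δt · v_P v_S / (v_P − v_S) = Δt · (5.91·3.68)/(5.91−3.68) ≈ 9.7528·Δt.
So d_STA-02 = 71.98, d_STA-03 = 109.23, d_STA-04 = 82.66 km.
Circle about each station: (x − 93.1)² + (y + 120.9)² = 71.98²; (x − 35.5)² + (y − 50.9)² = 109.23²; (x + 10.1)² + (y + 36.4)² = 82.66².
Subtracting pairs of circle equations eliminates x²+y² and gives linear equations (the radical axes):
-115.2 x + 343.6 y = -26183.43
-206.4 x + 169.0 y = -23509.01
Solving the 2×2 system: x ≈ 71.0, y ≈ -52.4 km.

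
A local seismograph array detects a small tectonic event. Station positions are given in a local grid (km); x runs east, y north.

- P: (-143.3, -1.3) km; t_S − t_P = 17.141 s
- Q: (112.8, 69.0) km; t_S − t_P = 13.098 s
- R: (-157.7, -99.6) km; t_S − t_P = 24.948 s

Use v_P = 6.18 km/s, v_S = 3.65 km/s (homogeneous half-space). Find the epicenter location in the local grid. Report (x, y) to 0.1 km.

Distance from S−P lag: d = Δt · v_P v_S / (v_P − v_S) = Δt · (6.18·3.65)/(6.18−3.65) ≈ 8.9158·Δt.
So d_P = 152.83, d_Q = 116.78, d_R = 222.43 km.
Circle about each station: (x + 143.3)² + (y + 1.3)² = 152.83²; (x − 112.8)² + (y − 69.0)² = 116.78²; (x + 157.7)² + (y + 99.6)² = 222.43².
Subtracting the P equation from the Q and R equations removes the quadratic terms:
512.2 x + 140.6 y = 6667.70
-28.8 x − 196.6 y = -11865.23
Solving the 2×2 system: x ≈ -3.7, y ≈ 60.9 km.
Check against P (with the unrounded x, y): √((x + 143.3)²+(y + 1.3)²) = 152.83 ≈ 152.83 km. ✓

(-3.7, 60.9)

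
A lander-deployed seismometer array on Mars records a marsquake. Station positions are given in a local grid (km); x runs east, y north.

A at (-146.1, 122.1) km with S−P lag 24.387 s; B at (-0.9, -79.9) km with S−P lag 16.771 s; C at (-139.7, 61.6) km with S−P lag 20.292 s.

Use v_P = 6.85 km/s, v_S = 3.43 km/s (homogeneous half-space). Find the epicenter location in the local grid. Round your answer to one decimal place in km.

Distance from S−P lag: d = Δt · v_P v_S / (v_P − v_S) = Δt · (6.85·3.43)/(6.85−3.43) ≈ 6.8700·Δt.
So d_A = 167.54, d_B = 115.22, d_C = 139.41 km.
Circle about each station: (x + 146.1)² + (y − 122.1)² = 167.54²; (x + 0.9)² + (y + 79.9)² = 115.22²; (x + 139.7)² + (y − 61.6)² = 139.41².
Subtracting pairs of circle equations eliminates x²+y² and gives linear equations (the radical axes):
290.4 x − 404.0 y = -15074.80
12.8 x − 121.0 y = -4308.47
Solving the 2×2 system: x ≈ -2.8, y ≈ 35.3 km.

x ≈ -2.8 km, y ≈ 35.3 km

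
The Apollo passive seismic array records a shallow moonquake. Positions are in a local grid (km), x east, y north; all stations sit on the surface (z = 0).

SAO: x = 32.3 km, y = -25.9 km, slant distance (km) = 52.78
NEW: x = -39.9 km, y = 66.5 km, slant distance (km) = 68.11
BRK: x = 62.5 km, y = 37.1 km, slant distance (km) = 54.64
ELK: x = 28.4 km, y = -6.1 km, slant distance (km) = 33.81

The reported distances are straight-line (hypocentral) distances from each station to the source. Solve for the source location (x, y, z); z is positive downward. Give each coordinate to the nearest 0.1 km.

x ≈ 10.7 km, y ≈ 21.6 km, depth ≈ 7.9 km

Each station gives a sphere (x−x_i)² + (y−y_i)² + z² = d_i² (stations at z=0).
Subtracting the SAO sphere from NEW and BRK: z² cancels, leaving linear equations in x and y:
-144.4 x + 184.8 y = 2446.92
60.4 x + 126.0 y = 3368.76
Solving: x ≈ 10.704, y ≈ 21.605 km (keep extra digits for the depth step; rounded: 10.7, 21.6).
Then from the SAO sphere: z² = 52.78² − (x − 32.3)² − (y + 25.9)² with x = 10.704, y = 21.605, so z ≈ 7.913 ≈ 7.9 km.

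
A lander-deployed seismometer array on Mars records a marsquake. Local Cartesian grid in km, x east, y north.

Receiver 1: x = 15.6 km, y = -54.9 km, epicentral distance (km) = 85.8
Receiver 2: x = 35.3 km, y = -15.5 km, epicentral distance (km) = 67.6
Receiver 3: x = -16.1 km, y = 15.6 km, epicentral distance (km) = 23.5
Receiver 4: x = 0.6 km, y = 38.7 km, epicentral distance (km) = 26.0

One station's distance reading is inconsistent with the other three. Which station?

Solve using three stations at a time. Using Receiver 1, Receiver 2, Receiver 4 (subtract circle equations pairwise → linear system) gives (x, y) ≈ (-20.2, 23.1).
Distances from that point to each station vs reported:
  Receiver 1: calculated 85.8 vs reported 85.8 → residual 0.0 km
  Receiver 2: calculated 67.6 vs reported 67.6 → residual 0.0 km
  Receiver 3: calculated 8.5 vs reported 23.5 → residual 15.0 km
  Receiver 4: calculated 26.0 vs reported 26.0 → residual 0.0 km
Receiver 1, Receiver 2, Receiver 4 are mutually consistent (residuals ≈ 0); Receiver 3 is off by 15.0 km.

Receiver 3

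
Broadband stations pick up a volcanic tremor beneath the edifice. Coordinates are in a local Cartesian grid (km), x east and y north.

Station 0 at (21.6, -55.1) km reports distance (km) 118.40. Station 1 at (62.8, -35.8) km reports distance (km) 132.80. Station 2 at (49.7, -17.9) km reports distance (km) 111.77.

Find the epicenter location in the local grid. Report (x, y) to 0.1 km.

Circle about each station: (x − 21.6)² + (y + 55.1)² = 118.40²; (x − 62.8)² + (y + 35.8)² = 132.80²; (x − 49.7)² + (y + 17.9)² = 111.77².
Subtracting pairs of circle equations eliminates x²+y² and gives linear equations (the radical axes):
82.4 x + 38.6 y = -1894.37
56.2 x + 74.4 y = 813.96
Solving the 2×2 system: x ≈ -43.5, y ≈ 43.8 km.
Check against Station 0 (with the unrounded x, y): √((x − 21.6)²+(y + 55.1)²) = 118.42 ≈ 118.40 km. ✓

-43.5 km east, 43.8 km north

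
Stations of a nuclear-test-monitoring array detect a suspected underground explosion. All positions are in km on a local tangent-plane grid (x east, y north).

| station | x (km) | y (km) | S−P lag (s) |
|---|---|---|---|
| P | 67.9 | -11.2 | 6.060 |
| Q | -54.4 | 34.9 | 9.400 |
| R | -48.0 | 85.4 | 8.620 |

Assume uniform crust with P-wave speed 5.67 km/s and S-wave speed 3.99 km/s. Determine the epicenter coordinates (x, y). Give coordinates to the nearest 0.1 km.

(67.1, 70.4)

Distance from S−P lag: d = Δt · v_P v_S / (v_P − v_S) = Δt · (5.67·3.99)/(5.67−3.99) ≈ 13.4663·Δt.
So d_P = 81.61, d_Q = 126.58, d_R = 116.08 km.
Circle about each station: (x − 67.9)² + (y + 11.2)² = 81.61²; (x + 54.4)² + (y − 34.9)² = 126.58²; (x + 48.0)² + (y − 85.4)² = 116.08².
Subtracting the P equation from the Q and R equations removes the quadratic terms:
-244.6 x + 92.2 y = -9920.78
-231.8 x + 193.2 y = -1953.06
Solving the 2×2 system: x ≈ 67.1, y ≈ 70.4 km.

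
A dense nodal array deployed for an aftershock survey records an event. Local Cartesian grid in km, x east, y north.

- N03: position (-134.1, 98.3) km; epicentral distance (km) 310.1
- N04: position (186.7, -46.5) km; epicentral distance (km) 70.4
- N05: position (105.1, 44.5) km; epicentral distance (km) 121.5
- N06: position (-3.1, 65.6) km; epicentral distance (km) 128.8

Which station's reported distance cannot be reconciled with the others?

Solve using three stations at a time. Using N03, N04, N05 (subtract circle equations pairwise → linear system) gives (x, y) ≈ (122.5, -75.8).
Distances from that point to each station vs reported:
  N03: calculated 310.1 vs reported 310.1 → residual 0.0 km
  N04: calculated 70.6 vs reported 70.4 → residual 0.2 km
  N05: calculated 121.6 vs reported 121.5 → residual 0.1 km
  N06: calculated 189.2 vs reported 128.8 → residual 60.4 km
N03, N04, N05 are mutually consistent (residuals ≈ 0); N06 is off by 60.4 km.

N06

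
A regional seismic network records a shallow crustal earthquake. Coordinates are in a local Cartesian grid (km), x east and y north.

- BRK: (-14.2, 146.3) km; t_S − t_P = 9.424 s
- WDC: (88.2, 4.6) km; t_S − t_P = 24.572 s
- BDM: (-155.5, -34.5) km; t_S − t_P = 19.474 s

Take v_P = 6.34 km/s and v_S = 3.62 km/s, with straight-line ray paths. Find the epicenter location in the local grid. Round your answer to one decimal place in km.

x ≈ -87.3 km, y ≈ 115.0 km

Distance from S−P lag: d = Δt · v_P v_S / (v_P − v_S) = Δt · (6.34·3.62)/(6.34−3.62) ≈ 8.4378·Δt.
So d_BRK = 79.52, d_WDC = 207.33, d_BDM = 164.32 km.
Circle about each station: (x + 14.2)² + (y − 146.3)² = 79.52²; (x − 88.2)² + (y − 4.6)² = 207.33²; (x + 155.5)² + (y + 34.5)² = 164.32².
Subtracting the BRK equation from the WDC and BDM equations removes the quadratic terms:
204.8 x − 283.4 y = -50467.23
-282.6 x − 361.6 y = -16912.46
Solving the 2×2 system: x ≈ -87.3, y ≈ 115.0 km.
Check against BRK (with the unrounded x, y): √((x + 14.2)²+(y − 146.3)²) = 79.52 ≈ 79.52 km. ✓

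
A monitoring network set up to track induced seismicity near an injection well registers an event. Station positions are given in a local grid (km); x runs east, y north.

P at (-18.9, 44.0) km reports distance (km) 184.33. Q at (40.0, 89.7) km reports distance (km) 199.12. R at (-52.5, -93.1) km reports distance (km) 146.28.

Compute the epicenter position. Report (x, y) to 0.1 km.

(93.5, -102.1)

Circle about each station: (x + 18.9)² + (y − 44.0)² = 184.33²; (x − 40.0)² + (y − 89.7)² = 199.12²; (x + 52.5)² + (y + 93.1)² = 146.28².
Subtracting pairs of circle equations eliminates x²+y² and gives linear equations (the radical axes):
117.8 x + 91.4 y = 1681.65
-67.2 x − 274.2 y = 21710.36
Solving the 2×2 system: x ≈ 93.5, y ≈ -102.1 km.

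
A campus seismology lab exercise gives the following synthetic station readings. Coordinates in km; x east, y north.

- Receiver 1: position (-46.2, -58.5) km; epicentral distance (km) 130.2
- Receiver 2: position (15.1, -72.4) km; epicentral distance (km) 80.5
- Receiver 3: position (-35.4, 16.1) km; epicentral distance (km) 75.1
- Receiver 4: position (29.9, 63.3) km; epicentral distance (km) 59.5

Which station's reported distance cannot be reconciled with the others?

Receiver 1

Solve using three stations at a time. Using Receiver 2, Receiver 3, Receiver 4 (subtract circle equations pairwise → linear system) gives (x, y) ≈ (38.8, 4.5).
Distances from that point to each station vs reported:
  Receiver 1: calculated 105.8 vs reported 130.2 → residual 24.4 km
  Receiver 2: calculated 80.5 vs reported 80.5 → residual 0.0 km
  Receiver 3: calculated 75.1 vs reported 75.1 → residual 0.0 km
  Receiver 4: calculated 59.5 vs reported 59.5 → residual 0.0 km
Receiver 2, Receiver 3, Receiver 4 are mutually consistent (residuals ≈ 0); Receiver 1 is off by 24.4 km.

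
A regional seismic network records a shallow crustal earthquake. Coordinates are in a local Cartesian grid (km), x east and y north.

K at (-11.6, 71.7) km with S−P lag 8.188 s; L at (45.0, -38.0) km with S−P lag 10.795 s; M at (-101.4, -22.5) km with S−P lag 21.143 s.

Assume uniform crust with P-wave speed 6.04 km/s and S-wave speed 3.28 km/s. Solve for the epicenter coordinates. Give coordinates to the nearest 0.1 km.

Distance from S−P lag: d = Δt · v_P v_S / (v_P − v_S) = Δt · (6.04·3.28)/(6.04−3.28) ≈ 7.1780·Δt.
So d_K = 58.77, d_L = 77.49, d_M = 151.76 km.
Circle about each station: (x + 11.6)² + (y − 71.7)² = 58.77²; (x − 45.0)² + (y + 38.0)² = 77.49²; (x + 101.4)² + (y + 22.5)² = 151.76².
Subtracting the K equation from the L and M equations removes the quadratic terms:
113.2 x − 219.4 y = -4357.24
-179.6 x − 188.4 y = -14064.42
Solving the 2×2 system: x ≈ 37.3, y ≈ 39.1 km.

37.3 km east, 39.1 km north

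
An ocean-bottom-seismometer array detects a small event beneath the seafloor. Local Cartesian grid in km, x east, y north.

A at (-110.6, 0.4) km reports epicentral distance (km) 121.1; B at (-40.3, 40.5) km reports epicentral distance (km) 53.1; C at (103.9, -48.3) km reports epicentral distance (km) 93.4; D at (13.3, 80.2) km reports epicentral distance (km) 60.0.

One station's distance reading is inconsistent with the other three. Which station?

C

Solve using three stations at a time. Using A, B, D (subtract circle equations pairwise → linear system) gives (x, y) ≈ (8.9, 20.3).
Distances from that point to each station vs reported:
  A: calculated 121.1 vs reported 121.1 → residual 0.0 km
  B: calculated 53.2 vs reported 53.1 → residual 0.1 km
  C: calculated 117.2 vs reported 93.4 → residual 23.8 km
  D: calculated 60.1 vs reported 60.0 → residual 0.1 km
A, B, D are mutually consistent (residuals ≈ 0); C is off by 23.8 km.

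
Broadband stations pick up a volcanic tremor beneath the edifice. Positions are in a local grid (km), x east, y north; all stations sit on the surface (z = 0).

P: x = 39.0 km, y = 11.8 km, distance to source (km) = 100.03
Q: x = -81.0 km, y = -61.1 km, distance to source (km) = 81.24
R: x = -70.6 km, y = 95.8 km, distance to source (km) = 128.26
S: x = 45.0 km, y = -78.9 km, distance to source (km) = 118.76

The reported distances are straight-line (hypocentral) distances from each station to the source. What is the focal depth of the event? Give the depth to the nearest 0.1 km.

depth ≈ 54.2 km

Each station gives a sphere (x−x_i)² + (y−y_i)² + z² = d_i² (stations at z=0).
Subtracting the P sphere from Q and R: z² cancels, leaving linear equations in x and y:
-240.0 x − 145.8 y = 12040.03
-219.2 x + 168.0 y = 6057.13
Solving: x ≈ -40.203, y ≈ -16.401 km (keep extra digits for the depth step; rounded: -40.2, -16.4).
Then from the P sphere: z² = 100.03² − (x − 39.0)² − (y − 11.8)² with x = -40.203, y = -16.401, so z ≈ 54.200 ≈ 54.2 km.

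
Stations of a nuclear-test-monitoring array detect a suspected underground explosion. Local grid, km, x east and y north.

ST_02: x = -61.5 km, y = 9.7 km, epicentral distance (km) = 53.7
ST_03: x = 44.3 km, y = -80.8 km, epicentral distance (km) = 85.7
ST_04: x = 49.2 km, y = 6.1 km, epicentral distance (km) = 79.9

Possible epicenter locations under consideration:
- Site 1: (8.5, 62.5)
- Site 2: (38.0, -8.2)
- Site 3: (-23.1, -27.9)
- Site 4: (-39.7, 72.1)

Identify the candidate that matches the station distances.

For each candidate, compare |candidate − station| to the reported distance:
Site 1: residuals ST_02 34.0, ST_03 62.0, ST_04 10.3 → max 62.0 km
Site 2: residuals ST_02 47.4, ST_03 12.8, ST_04 61.7 → max 61.7 km
Site 3: residuals ST_02 0.0, ST_03 0.0, ST_04 0.0 → max 0.0 km
Site 4: residuals ST_02 12.4, ST_03 88.8, ST_04 30.8 → max 88.8 km
Only Site 3 has all residuals ≈ 0.

Site 3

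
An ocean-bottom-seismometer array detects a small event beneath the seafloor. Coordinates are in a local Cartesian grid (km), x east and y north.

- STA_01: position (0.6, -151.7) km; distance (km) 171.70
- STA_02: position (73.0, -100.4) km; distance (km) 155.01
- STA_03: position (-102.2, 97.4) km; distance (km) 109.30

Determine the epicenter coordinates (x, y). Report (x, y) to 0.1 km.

-27.4 km east, 17.7 km north

Circle about each station: (x − 0.6)² + (y + 151.7)² = 171.70²; (x − 73.0)² + (y + 100.4)² = 155.01²; (x + 102.2)² + (y − 97.4)² = 109.30².
Subtracting pairs of circle equations eliminates x²+y² and gives linear equations (the radical axes):
144.8 x + 102.6 y = -2151.30
-205.6 x + 498.2 y = 14452.75
Solving the 2×2 system: x ≈ -27.4, y ≈ 17.7 km.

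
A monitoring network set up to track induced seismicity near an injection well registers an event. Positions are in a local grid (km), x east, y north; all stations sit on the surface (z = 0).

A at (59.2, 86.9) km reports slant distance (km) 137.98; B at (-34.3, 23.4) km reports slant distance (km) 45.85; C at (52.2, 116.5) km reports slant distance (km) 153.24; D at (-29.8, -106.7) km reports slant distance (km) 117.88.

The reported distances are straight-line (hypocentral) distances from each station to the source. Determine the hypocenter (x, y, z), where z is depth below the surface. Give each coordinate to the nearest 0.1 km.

Each station gives a sphere (x−x_i)² + (y−y_i)² + z² = d_i² (stations at z=0).
Subtracting the A sphere from B and C: z² cancels, leaving linear equations in x and y:
-187.0 x − 127.0 y = 7604.06
-14.0 x + 59.2 y = 796.82
Solving: x ≈ -42.912, y ≈ 3.312 km (keep extra digits for the depth step; rounded: -42.9, 3.3).
Then from the A sphere: z² = 137.98² − (x − 59.2)² − (y − 86.9)² with x = -42.912, y = 3.312, so z ≈ 40.307 ≈ 40.3 km.

x ≈ -42.9 km, y ≈ 3.3 km, depth ≈ 40.3 km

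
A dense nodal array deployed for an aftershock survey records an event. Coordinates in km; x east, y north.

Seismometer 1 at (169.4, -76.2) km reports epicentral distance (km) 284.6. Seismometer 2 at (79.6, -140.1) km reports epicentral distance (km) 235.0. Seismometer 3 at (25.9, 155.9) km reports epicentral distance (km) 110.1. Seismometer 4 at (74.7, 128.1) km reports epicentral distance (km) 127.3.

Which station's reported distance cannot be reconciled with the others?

Solve using three stations at a time. Using Seismometer 2, Seismometer 3, Seismometer 4 (subtract circle equations pairwise → linear system) gives (x, y) ≈ (-35.6, 64.7).
Distances from that point to each station vs reported:
  Seismometer 1: calculated 248.7 vs reported 284.6 → residual 35.9 km
  Seismometer 2: calculated 235.0 vs reported 235.0 → residual 0.0 km
  Seismometer 3: calculated 110.0 vs reported 110.1 → residual 0.1 km
  Seismometer 4: calculated 127.2 vs reported 127.3 → residual 0.1 km
Seismometer 2, Seismometer 3, Seismometer 4 are mutually consistent (residuals ≈ 0); Seismometer 1 is off by 35.9 km.

Seismometer 1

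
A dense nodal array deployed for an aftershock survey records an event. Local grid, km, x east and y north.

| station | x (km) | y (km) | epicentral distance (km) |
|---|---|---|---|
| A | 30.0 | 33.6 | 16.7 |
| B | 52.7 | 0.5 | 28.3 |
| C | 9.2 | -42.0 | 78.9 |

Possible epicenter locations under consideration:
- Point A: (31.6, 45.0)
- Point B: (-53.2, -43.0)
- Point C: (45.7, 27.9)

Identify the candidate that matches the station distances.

Point C

For each candidate, compare |candidate − station| to the reported distance:
Point A: residuals A 5.2, B 20.9, C 10.9 → max 20.9 km
Point B: residuals A 96.4, B 86.2, C 16.5 → max 96.4 km
Point C: residuals A 0.0, B 0.0, C 0.0 → max 0.0 km
Only Point C has all residuals ≈ 0.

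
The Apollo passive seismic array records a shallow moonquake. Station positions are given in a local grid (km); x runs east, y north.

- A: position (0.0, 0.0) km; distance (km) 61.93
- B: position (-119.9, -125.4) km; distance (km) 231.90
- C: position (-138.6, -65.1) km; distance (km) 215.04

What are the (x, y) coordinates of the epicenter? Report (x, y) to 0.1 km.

Circle about each station: x² + y² = 61.93²; (x + 119.9)² + (y + 125.4)² = 231.90²; (x + 138.6)² + (y + 65.1)² = 215.04².
Subtracting the A equation from the B and C equations removes the quadratic terms:
-239.8 x − 250.8 y = -19841.12
-277.2 x − 130.2 y = -18958.91
Solving the 2×2 system: x ≈ 56.7, y ≈ 24.9 km.

(56.7, 24.9)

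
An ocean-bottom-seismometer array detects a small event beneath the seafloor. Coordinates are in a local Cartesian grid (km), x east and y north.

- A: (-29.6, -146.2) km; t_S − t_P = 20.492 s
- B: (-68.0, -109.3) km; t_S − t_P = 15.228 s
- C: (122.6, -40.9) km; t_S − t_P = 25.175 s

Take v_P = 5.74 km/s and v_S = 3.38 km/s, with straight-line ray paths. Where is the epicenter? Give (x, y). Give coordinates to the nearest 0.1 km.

Distance from S−P lag: d = Δt · v_P v_S / (v_P − v_S) = Δt · (5.74·3.38)/(5.74−3.38) ≈ 8.2208·Δt.
So d_A = 168.46, d_B = 125.19, d_C = 206.96 km.
Circle about each station: (x + 29.6)² + (y + 146.2)² = 168.46²; (x + 68.0)² + (y + 109.3)² = 125.19²; (x − 122.6)² + (y + 40.9)² = 206.96².
Subtracting pairs of circle equations eliminates x²+y² and gives linear equations (the radical axes):
-76.8 x + 73.8 y = 7026.13
304.4 x + 210.6 y = -20000.70
Solving the 2×2 system: x ≈ -76.5, y ≈ 15.6 km.
Check against A (with the unrounded x, y): √((x + 29.6)²+(y + 146.2)²) = 168.46 ≈ 168.46 km. ✓

x ≈ -76.5 km, y ≈ 15.6 km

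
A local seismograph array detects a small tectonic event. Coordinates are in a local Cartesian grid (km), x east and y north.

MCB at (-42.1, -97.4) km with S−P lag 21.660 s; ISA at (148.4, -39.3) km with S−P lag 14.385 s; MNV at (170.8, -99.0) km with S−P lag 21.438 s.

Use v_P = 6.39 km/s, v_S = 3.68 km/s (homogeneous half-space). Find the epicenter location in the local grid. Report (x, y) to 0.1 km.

Distance from S−P lag: d = Δt · v_P v_S / (v_P − v_S) = Δt · (6.39·3.68)/(6.39−3.68) ≈ 8.6772·Δt.
So d_MCB = 187.95, d_ISA = 124.82, d_MNV = 186.02 km.
Circle about each station: (x + 42.1)² + (y + 97.4)² = 187.95²; (x − 148.4)² + (y + 39.3)² = 124.82²; (x − 170.8)² + (y + 99.0)² = 186.02².
Subtracting the MCB equation from the ISA and MNV equations removes the quadratic terms:
381.0 x + 116.2 y = 32053.05
425.8 x − 3.2 y = 28436.23
Solving the 2×2 system: x ≈ 67.2, y ≈ 55.5 km.

x ≈ 67.2 km, y ≈ 55.5 km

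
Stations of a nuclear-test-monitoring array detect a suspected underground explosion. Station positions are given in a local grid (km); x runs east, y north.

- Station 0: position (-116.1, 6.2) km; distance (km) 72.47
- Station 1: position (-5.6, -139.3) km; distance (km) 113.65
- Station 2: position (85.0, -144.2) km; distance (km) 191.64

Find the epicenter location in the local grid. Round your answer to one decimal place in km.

(-87.3, -60.3)

Circle about each station: (x + 116.1)² + (y − 6.2)² = 72.47²; (x + 5.6)² + (y + 139.3)² = 113.65²; (x − 85.0)² + (y + 144.2)² = 191.64².
Subtracting pairs of circle equations eliminates x²+y² and gives linear equations (the radical axes):
221.0 x − 291.0 y = -1746.22
402.2 x − 300.8 y = -16973.00
Solving the 2×2 system: x ≈ -87.3, y ≈ -60.3 km.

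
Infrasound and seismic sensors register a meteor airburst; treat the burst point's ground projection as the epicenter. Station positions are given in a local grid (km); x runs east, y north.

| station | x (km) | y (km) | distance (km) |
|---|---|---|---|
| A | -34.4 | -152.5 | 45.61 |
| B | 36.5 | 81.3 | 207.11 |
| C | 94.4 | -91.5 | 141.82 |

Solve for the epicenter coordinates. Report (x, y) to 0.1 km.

Circle about each station: (x + 34.4)² + (y + 152.5)² = 45.61²; (x − 36.5)² + (y − 81.3)² = 207.11²; (x − 94.4)² + (y + 91.5)² = 141.82².
Subtracting the A equation from the B and C equations removes the quadratic terms:
141.8 x + 467.6 y = -57311.95
257.6 x + 122.0 y = -25188.64
Solving the 2×2 system: x ≈ -46.4, y ≈ -108.5 km.

-46.4 km east, -108.5 km north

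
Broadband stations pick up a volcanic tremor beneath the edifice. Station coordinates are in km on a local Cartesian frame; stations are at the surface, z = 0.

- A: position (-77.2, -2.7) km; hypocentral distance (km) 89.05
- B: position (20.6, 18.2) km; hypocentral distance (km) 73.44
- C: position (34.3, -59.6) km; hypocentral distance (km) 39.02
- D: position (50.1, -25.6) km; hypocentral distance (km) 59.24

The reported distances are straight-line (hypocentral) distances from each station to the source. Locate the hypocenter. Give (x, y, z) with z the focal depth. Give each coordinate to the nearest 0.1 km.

x ≈ -2.8 km, y ≈ -50.9 km, depth ≈ 8.4 km

Each station gives a sphere (x−x_i)² + (y−y_i)² + z² = d_i² (stations at z=0).
Subtracting the A sphere from B and C: z² cancels, leaving linear equations in x and y:
195.6 x + 41.8 y = -2675.06
223.0 x − 113.8 y = 5168.86
Solving: x ≈ -2.798, y ≈ -50.904 km (keep extra digits for the depth step; rounded: -2.8, -50.9).
Then from the A sphere: z² = 89.05² − (x + 77.2)² − (y + 2.7)² with x = -2.798, y = -50.904, so z ≈ 8.404 ≈ 8.4 km.
Check against D (with the unrounded solution): distance 59.24 ≈ 59.24 km. ✓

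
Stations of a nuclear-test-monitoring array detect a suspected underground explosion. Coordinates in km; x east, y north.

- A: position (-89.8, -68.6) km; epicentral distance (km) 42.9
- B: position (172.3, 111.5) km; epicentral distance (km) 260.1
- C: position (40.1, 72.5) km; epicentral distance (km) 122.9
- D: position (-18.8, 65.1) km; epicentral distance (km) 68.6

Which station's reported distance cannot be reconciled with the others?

A

Solve using three stations at a time. Using B, C, D (subtract circle equations pairwise → linear system) gives (x, y) ≈ (-71.6, 21.1).
Distances from that point to each station vs reported:
  A: calculated 91.5 vs reported 42.9 → residual 48.6 km
  B: calculated 260.1 vs reported 260.1 → residual 0.0 km
  C: calculated 123.0 vs reported 122.9 → residual 0.1 km
  D: calculated 68.7 vs reported 68.6 → residual 0.1 km
B, C, D are mutually consistent (residuals ≈ 0); A is off by 48.6 km.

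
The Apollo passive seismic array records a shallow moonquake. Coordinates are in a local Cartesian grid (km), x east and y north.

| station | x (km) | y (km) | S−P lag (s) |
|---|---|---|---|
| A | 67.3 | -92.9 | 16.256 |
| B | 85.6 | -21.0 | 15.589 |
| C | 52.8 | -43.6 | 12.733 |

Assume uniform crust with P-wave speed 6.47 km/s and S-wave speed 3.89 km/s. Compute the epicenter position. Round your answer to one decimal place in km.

-65.8 km east, -6.7 km north

Distance from S−P lag: d = Δt · v_P v_S / (v_P − v_S) = Δt · (6.47·3.89)/(6.47−3.89) ≈ 9.7552·Δt.
So d_A = 158.58, d_B = 152.07, d_C = 124.21 km.
Circle about each station: (x − 67.3)² + (y + 92.9)² = 158.58²; (x − 85.6)² + (y + 21.0)² = 152.07²; (x − 52.8)² + (y + 43.6)² = 124.21².
Subtracting pairs of circle equations eliminates x²+y² and gives linear equations (the radical axes):
36.6 x + 143.8 y = -3369.01
-29.0 x + 98.6 y = 1248.59
Solving the 2×2 system: x ≈ -65.8, y ≈ -6.7 km.
Check against A (with the unrounded x, y): √((x − 67.3)²+(y + 92.9)²) = 158.57 ≈ 158.58 km. ✓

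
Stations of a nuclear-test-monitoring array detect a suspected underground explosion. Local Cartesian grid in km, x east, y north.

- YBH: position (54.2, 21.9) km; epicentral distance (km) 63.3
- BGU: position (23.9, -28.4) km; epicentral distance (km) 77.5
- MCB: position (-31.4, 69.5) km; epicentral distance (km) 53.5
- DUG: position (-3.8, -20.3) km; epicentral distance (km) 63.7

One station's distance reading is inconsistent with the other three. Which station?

Solve using three stations at a time. Using YBH, BGU, DUG (subtract circle equations pairwise → linear system) gives (x, y) ≈ (-5.3, 43.4).
Distances from that point to each station vs reported:
  YBH: calculated 63.3 vs reported 63.3 → residual 0.0 km
  BGU: calculated 77.5 vs reported 77.5 → residual 0.0 km
  MCB: calculated 36.9 vs reported 53.5 → residual 16.6 km
  DUG: calculated 63.7 vs reported 63.7 → residual 0.0 km
YBH, BGU, DUG are mutually consistent (residuals ≈ 0); MCB is off by 16.6 km.

MCB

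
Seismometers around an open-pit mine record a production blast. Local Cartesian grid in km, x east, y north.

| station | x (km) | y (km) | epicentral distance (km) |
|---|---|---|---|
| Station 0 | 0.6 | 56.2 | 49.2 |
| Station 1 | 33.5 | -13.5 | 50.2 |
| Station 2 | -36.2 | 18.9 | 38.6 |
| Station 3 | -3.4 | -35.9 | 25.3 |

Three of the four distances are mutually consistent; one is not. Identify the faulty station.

Station 0

Solve using three stations at a time. Using Station 1, Station 2, Station 3 (subtract circle equations pairwise → linear system) gives (x, y) ≈ (-16.7, -14.4).
Distances from that point to each station vs reported:
  Station 0: calculated 72.7 vs reported 49.2 → residual 23.5 km
  Station 1: calculated 50.2 vs reported 50.2 → residual 0.0 km
  Station 2: calculated 38.6 vs reported 38.6 → residual 0.0 km
  Station 3: calculated 25.3 vs reported 25.3 → residual 0.0 km
Station 1, Station 2, Station 3 are mutually consistent (residuals ≈ 0); Station 0 is off by 23.5 km.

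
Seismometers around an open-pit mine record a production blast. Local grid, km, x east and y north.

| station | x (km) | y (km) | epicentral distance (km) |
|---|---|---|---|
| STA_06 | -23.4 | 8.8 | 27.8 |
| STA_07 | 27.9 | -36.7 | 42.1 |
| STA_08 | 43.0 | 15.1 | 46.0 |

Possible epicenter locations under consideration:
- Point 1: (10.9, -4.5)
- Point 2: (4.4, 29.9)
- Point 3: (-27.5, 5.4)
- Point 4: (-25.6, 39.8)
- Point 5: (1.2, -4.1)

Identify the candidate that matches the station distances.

For each candidate, compare |candidate − station| to the reported distance:
Point 1: residuals STA_06 9.0, STA_07 5.7, STA_08 8.4 → max 9.0 km
Point 2: residuals STA_06 7.1, STA_07 28.5, STA_08 4.7 → max 28.5 km
Point 3: residuals STA_06 22.5, STA_07 27.5, STA_08 25.2 → max 27.5 km
Point 4: residuals STA_06 3.3, STA_07 51.3, STA_08 26.9 → max 51.3 km
Point 5: residuals STA_06 0.0, STA_07 0.0, STA_08 0.0 → max 0.0 km
Only Point 5 has all residuals ≈ 0.

Point 5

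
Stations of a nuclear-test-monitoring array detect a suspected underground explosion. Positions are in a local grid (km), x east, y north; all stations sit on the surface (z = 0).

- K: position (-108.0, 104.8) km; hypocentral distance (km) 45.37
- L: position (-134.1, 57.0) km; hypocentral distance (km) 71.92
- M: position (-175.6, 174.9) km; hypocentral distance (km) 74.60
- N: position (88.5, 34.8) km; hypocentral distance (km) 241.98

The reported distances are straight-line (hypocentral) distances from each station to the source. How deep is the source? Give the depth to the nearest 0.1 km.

Each station gives a sphere (x−x_i)² + (y−y_i)² + z² = d_i² (stations at z=0).
Subtracting the K sphere from L and M: z² cancels, leaving linear equations in x and y:
-52.2 x − 95.6 y = -4529.28
-135.2 x + 140.2 y = 35271.61
Solving: x ≈ -135.202, y ≈ 121.201 km (keep extra digits for the depth step; rounded: -135.2, 121.2).
Then from the K sphere: z² = 45.37² − (x + 108.0)² − (y − 104.8)² with x = -135.202, y = 121.201, so z ≈ 32.396 ≈ 32.4 km.

32.4 km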